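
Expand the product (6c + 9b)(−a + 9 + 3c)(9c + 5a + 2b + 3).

36ac² − 30a²c + 42abc + 252ac + 540c² + 918bc + 162c + 162c³ + 279bc² − 45a²b − 18ab² + 378ab + 162b² + 243b + 54b²c

(6c + 9b)(−a + 9 + 3c)(9c + 5a + 2b + 3)
= (−6ac + 54c + 18c² − 9ab + 81b + 27bc)(9c + 5a + 2b + 3)    [distributive law]
= −54ac² − 30a²c − 12abc − 18ac + 486c² + 270ac + 108bc + 162c + 162c³ + 90ac² + 36bc² + 54c² − 81abc − 45a²b − 18ab² − 27ab + 729bc + 405ab + 162b² + 243b + 243bc² + 135abc + 54b²c + 81bc    [distributive law]
= 36ac² − 30a²c + 42abc + 252ac + 540c² + 918bc + 162c + 162c³ + 279bc² − 45a²b − 18ab² + 378ab + 162b² + 243b + 54b²c    [combine like terms]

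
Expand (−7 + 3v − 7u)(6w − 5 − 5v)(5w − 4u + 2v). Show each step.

(−7 + 3v − 7u)(6w − 5 − 5v)(5w − 4u + 2v)
= (−42w + 35 + 35v + 18vw − 15v − 15v^2 − 42uw + 35u + 35uv)(5w − 4u + 2v)    [distributive law]
= (−42w + 35 + 20v + 18vw − 15v^2 − 42uw + 35u + 35uv)(5w − 4u + 2v)    [combine like terms]
= −210w^2 + 168uw − 84vw + 175w − 140u + 70v + 100vw − 80uv + 40v^2 + 90vw^2 − 72uvw + 36v^2w − 75v^2w + 60uv^2 − 30v^3 − 210uw^2 + 168u^2w − 84uvw + 175uw − 140u^2 + 70uv + 175uvw − 140u^2v + 70uv^2    [distributive law]
= −210w^2 + 343uw + 16vw + 175w − 140u + 70v − 10uv + 40v^2 + 90vw^2 + 19uvw − 39v^2w + 130uv^2 − 30v^3 − 210uw^2 + 168u^2w − 140u^2 − 140u^2v    [combine like terms]

−210w^2 + 343uw + 16vw + 175w − 140u + 70v − 10uv + 40v^2 + 90vw^2 + 19uvw − 39v^2w + 130uv^2 − 30v^3 − 210uw^2 + 168u^2w − 140u^2 − 140u^2v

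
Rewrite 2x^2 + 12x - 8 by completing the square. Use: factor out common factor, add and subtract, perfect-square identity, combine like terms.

2x^2 + 12x - 8
= 2(x^2 + 6x) - 8    [factor out 2 from the x-terms]
= 2(x^2 + 6x + 9 - 9) - 8    [add and subtract 9 inside the bracket]
= 2(x + 3)^2 - 18 - 8    [perfect-square identity]
= 2(x + 3)^2 - 26    [combine constants]

2(x + 3)^2 - 26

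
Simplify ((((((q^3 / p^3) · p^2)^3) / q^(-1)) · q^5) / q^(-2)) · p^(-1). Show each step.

p^(-4)q^17

((((((q^3 / p^3) · p^2)^3) / q^(-1)) · q^5) / q^(-2)) · p^(-1)
= ((((((q^3 / p^3)^3) · ((p^2)^3)) / q^(-1)) · q^5) / q^(-2)) · p^(-1)    [power of a product]
= (((((((q^3)^3) / ((p^3)^3)) · ((p^2)^3)) / q^(-1)) · q^5) / q^(-2)) · p^(-1)    [power of a quotient]
= (((((q^9 / ((p^3)^3)) · ((p^2)^3)) / q^(-1)) · q^5) / q^(-2)) · p^(-1)    [power of a power]
= (((((q^9 / p^9) · ((p^2)^3)) / q^(-1)) · q^5) / q^(-2)) · p^(-1)    [power of a power]
= (((((q^9 / p^9) · p^6) / q^(-1)) · q^5) / q^(-2)) · p^(-1)    [power of a power]
= p^(-4)q^17    [quotient of powers; product of powers]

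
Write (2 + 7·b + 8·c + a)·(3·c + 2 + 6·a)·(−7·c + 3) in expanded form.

(2 + 7·b + 8·c + a)·(3·c + 2 + 6·a)·(−7·c + 3)
= (6·c + 4 + 12·a + 21·b·c + 14·b + 42·a·b + 24·c^2 + 16·c + 48·a·c + 3·a·c + 2·a + 6·a^2)·(−7·c + 3)    [distributive law]
= (22·c + 4 + 14·a + 21·b·c + 14·b + 42·a·b + 24·c^2 + 51·a·c + 6·a^2)·(−7·c + 3)    [combine like terms]
= −154·c^2 + 66·c − 28·c + 12 − 98·a·c + 42·a − 147·b·c^2 + 63·b·c − 98·b·c + 42·b − 294·a·b·c + 126·a·b − 168·c^3 + 72·c^2 − 357·a·c^2 + 153·a·c − 42·a^2·c + 18·a^2    [distributive law]
= −82·c^2 + 38·c + 12 + 55·a·c + 42·a − 147·b·c^2 − 35·b·c + 42·b − 294·a·b·c + 126·a·b − 168·c^3 − 357·a·c^2 − 42·a^2·c + 18·a^2    [combine like terms]

−82·c^2 + 38·c + 12 + 55·a·c + 42·a − 147·b·c^2 − 35·b·c + 42·b − 294·a·b·c + 126·a·b − 168·c^3 − 357·a·c^2 − 42·a^2·c + 18·a^2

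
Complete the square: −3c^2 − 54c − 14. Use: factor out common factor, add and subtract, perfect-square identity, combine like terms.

−3(c + 9)^2 + 229

−3c^2 − 54c − 14
= −3(c^2 + 18c) − 14    [factor out -3 from the c-terms]
= −3(c^2 + 18c + 81 − 81) − 14    [add and subtract 81 inside the bracket]
= −3(c + 9)^2 + 243 − 14    [perfect-square identity]
= −3(c + 9)^2 + 229    [combine constants]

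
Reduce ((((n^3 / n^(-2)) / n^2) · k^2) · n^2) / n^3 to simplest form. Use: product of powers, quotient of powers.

k^2·n^2

((((n^3 / n^(-2)) / n^2) · k^2) · n^2) / n^3
= (((n^5 / n^2) · k^2) · n^2) / n^3    [quotient of powers]
= ((n^3 · k^2) · n^2) / n^3    [quotient of powers]
= k^2·n^2    [quotient of powers; product of powers]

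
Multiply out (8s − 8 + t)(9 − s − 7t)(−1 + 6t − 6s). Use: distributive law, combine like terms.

(8s − 8 + t)(9 − s − 7t)(−1 + 6t − 6s)
= (72s − 8s² − 56st − 72 + 8s + 56t + 9t − st − 7t²)(−1 + 6t − 6s)    [distributive law]
= (80s − 8s² − 57st − 72 + 65t − 7t²)(−1 + 6t − 6s)    [combine like terms]
= −80s + 480st − 480s² + 8s² − 48s²t + 48s³ + 57st − 342st² + 342s²t + 72 − 432t + 432s − 65t + 390t² − 390st + 7t² − 42t³ + 42st²    [distributive law]
= 352s + 147st − 472s² + 294s²t + 48s³ − 300st² + 72 − 497t + 397t² − 42t³    [combine like terms]

352s + 147st − 472s² + 294s²t + 48s³ − 300st² + 72 − 497t + 397t² − 42t³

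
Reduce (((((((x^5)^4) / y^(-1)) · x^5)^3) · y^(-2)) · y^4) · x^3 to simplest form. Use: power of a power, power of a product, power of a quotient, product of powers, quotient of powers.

x^78·y^5

(((((((x^5)^4) / y^(-1)) · x^5)^3) · y^(-2)) · y^4) · x^3
= (((((((x^5)^4) / y^(-1))^3) · ((x^5)^3)) · y^(-2)) · y^4) · x^3    [power of a product]
= (((((((x^5)^4)^3) / ((y^(-1))^3)) · ((x^5)^3)) · y^(-2)) · y^4) · x^3    [power of a quotient]
= ((((((x^5)^12) / ((y^(-1))^3)) · ((x^5)^3)) · y^(-2)) · y^4) · x^3    [power of a power]
= ((((x^60 / ((y^(-1))^3)) · ((x^5)^3)) · y^(-2)) · y^4) · x^3    [power of a power]
= ((((x^60 / y^(-3)) · ((x^5)^3)) · y^(-2)) · y^4) · x^3    [power of a power]
= ((((x^60 / y^(-3)) · x^15) · y^(-2)) · y^4) · x^3    [power of a power]
= x^78·y^5    [quotient of powers; product of powers]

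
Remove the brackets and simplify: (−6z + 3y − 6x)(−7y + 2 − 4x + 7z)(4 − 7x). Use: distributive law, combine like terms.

(−6z + 3y − 6x)(−7y + 2 − 4x + 7z)(4 − 7x)
= (42yz − 12z + 24xz − 42z² − 21y² + 6y − 12xy + 21yz + 42xy − 12x + 24x² − 42xz)(4 − 7x)    [distributive law]
= (63yz − 12z − 18xz − 42z² − 21y² + 6y + 30xy − 12x + 24x²)(4 − 7x)    [combine like terms]
= 252yz − 441xyz − 48z + 84xz − 72xz + 126x²z − 168z² + 294xz² − 84y² + 147xy² + 24y − 42xy + 120xy − 210x²y − 48x + 84x² + 96x² − 168x³    [distributive law]
= 252yz − 441xyz − 48z + 12xz + 126x²z − 168z² + 294xz² − 84y² + 147xy² + 24y + 78xy − 210x²y − 48x + 180x² − 168x³    [combine like terms]

252yz − 441xyz − 48z + 12xz + 126x²z − 168z² + 294xz² − 84y² + 147xy² + 24y + 78xy − 210x²y − 48x + 180x² − 168x³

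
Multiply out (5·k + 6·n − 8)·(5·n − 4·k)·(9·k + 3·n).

−51·k^2·n + 273·k·n^2 − 180·k^3 + 90·n^3 − 264·k·n − 120·n^2 + 288·k^2

(5·k + 6·n − 8)·(5·n − 4·k)·(9·k + 3·n)
= (25·k·n − 20·k^2 + 30·n^2 − 24·k·n − 40·n + 32·k)·(9·k + 3·n)    [distributive law]
= (k·n − 20·k^2 + 30·n^2 − 40·n + 32·k)·(9·k + 3·n)    [combine like terms]
= 9·k^2·n + 3·k·n^2 − 180·k^3 − 60·k^2·n + 270·k·n^2 + 90·n^3 − 360·k·n − 120·n^2 + 288·k^2 + 96·k·n    [distributive law]
= −51·k^2·n + 273·k·n^2 − 180·k^3 + 90·n^3 − 264·k·n − 120·n^2 + 288·k^2    [combine like terms]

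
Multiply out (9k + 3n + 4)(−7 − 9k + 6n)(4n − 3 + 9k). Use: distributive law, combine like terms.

−450kn + 45k − 648k^2 − 81k^2n − 729k^3 + 270kn^2 − 42n^2 − 121n + 72n^3 + 84

(9k + 3n + 4)(−7 − 9k + 6n)(4n − 3 + 9k)
= (−63k − 81k^2 + 54kn − 21n − 27kn + 18n^2 − 28 − 36k + 24n)(4n − 3 + 9k)    [distributive law]
= (−99k − 81k^2 + 27kn + 3n + 18n^2 − 28)(4n − 3 + 9k)    [combine like terms]
= −396kn + 297k − 891k^2 − 324k^2n + 243k^2 − 729k^3 + 108kn^2 − 81kn + 243k^2n + 12n^2 − 9n + 27kn + 72n^3 − 54n^2 + 162kn^2 − 112n + 84 − 252k    [distributive law]
= −450kn + 45k − 648k^2 − 81k^2n − 729k^3 + 270kn^2 − 42n^2 − 121n + 72n^3 + 84    [combine like terms]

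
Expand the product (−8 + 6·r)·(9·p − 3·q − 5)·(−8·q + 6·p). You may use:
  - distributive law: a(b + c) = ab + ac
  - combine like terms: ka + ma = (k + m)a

720·p·q − 432·p^2 − 192·q^2 − 320·q + 240·p − 540·p·q·r + 324·p^2·r + 144·q^2·r + 240·q·r − 180·p·r

(−8 + 6·r)·(9·p − 3·q − 5)·(−8·q + 6·p)
= (−72·p + 24·q + 40 + 54·p·r − 18·q·r − 30·r)·(−8·q + 6·p)    [distributive law]
= 576·p·q − 432·p^2 − 192·q^2 + 144·p·q − 320·q + 240·p − 432·p·q·r + 324·p^2·r + 144·q^2·r − 108·p·q·r + 240·q·r − 180·p·r    [distributive law]
= 720·p·q − 432·p^2 − 192·q^2 − 320·q + 240·p − 540·p·q·r + 324·p^2·r + 144·q^2·r + 240·q·r − 180·p·r    [combine like terms]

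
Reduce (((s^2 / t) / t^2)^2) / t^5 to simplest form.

(((s^2 / t) / t^2)^2) / t^5
= (((s^2 / t)^2) / ((t^2)^2)) / t^5    [power of a quotient]
= ((((s^2)^2) / (t^2)) / ((t^2)^2)) / t^5    [power of a quotient]
= ((s^4 / (t^2)) / ((t^2)^2)) / t^5    [power of a power]
= ((s^4 / t^2) / t^4) / t^5    [power of a power]
= s^4·t^(-11)    [quotient of powers; product of powers]

s^4·t^(-11)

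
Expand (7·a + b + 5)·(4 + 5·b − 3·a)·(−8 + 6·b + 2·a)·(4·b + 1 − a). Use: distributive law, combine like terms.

(7·a + b + 5)·(4 + 5·b − 3·a)·(−8 + 6·b + 2·a)·(4·b + 1 − a)
= (28·a + 35·a·b − 21·a² + 4·b + 5·b² − 3·a·b + 20 + 25·b − 15·a)·(−8 + 6·b + 2·a)·(4·b + 1 − a)    [distributive law]
= (13·a + 32·a·b − 21·a² + 29·b + 5·b² + 20)·(−8 + 6·b + 2·a)·(4·b + 1 − a)    [combine like terms]
= (−104·a + 78·a·b + 26·a² − 256·a·b + 192·a·b² + 64·a²·b + 168·a² − 126·a²·b − 42·a³ − 232·b + 174·b² + 58·a·b − 40·b² + 30·b³ + 10·a·b² − 160 + 120·b + 40·a)·(4·b + 1 − a)    [distributive law]
= (−64·a − 120·a·b + 194·a² + 202·a·b² − 62·a²·b − 42·a³ − 112·b + 134·b² + 30·b³ − 160)·(4·b + 1 − a)    [combine like terms]
= −256·a·b − 64·a + 64·a² − 480·a·b² − 120·a·b + 120·a²·b + 776·a²·b + 194·a² − 194·a³ + 808·a·b³ + 202·a·b² − 202·a²·b² − 248·a²·b² − 62·a²·b + 62·a³·b − 168·a³·b − 42·a³ + 42·a⁴ − 448·b² − 112·b + 112·a·b + 536·b³ + 134·b² − 134·a·b² + 120·b⁴ + 30·b³ − 30·a·b³ − 640·b − 160 + 160·a    [distributive law]
= −264·a·b + 96·a + 258·a² − 412·a·b² + 834·a²·b − 236·a³ + 778·a·b³ − 450·a²·b² − 106·a³·b + 42·a⁴ − 314·b² − 752·b + 566·b³ + 120·b⁴ − 160    [combine like terms]

−264·a·b + 96·a + 258·a² − 412·a·b² + 834·a²·b − 236·a³ + 778·a·b³ − 450·a²·b² − 106·a³·b + 42·a⁴ − 314·b² − 752·b + 566·b³ + 120·b⁴ − 160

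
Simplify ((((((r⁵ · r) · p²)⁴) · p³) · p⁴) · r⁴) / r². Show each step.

p¹⁵·r²⁶

((((((r⁵ · r) · p²)⁴) · p³) · p⁴) · r⁴) / r²
= ((((((r⁵ · r)⁴) · ((p²)⁴)) · p³) · p⁴) · r⁴) / r²    [power of a product]
= (((((((r⁵)⁴) · (r⁴)) · ((p²)⁴)) · p³) · p⁴) · r⁴) / r²    [power of a product]
= (((((r²⁰ · (r⁴)) · ((p²)⁴)) · p³) · p⁴) · r⁴) / r²    [power of a power]
= ((((r²⁴ · ((p²)⁴)) · p³) · p⁴) · r⁴) / r²    [product of powers]
= ((((r²⁴ · p⁸) · p³) · p⁴) · r⁴) / r²    [power of a power]
= p¹⁵·r²⁶    [quotient of powers; product of powers]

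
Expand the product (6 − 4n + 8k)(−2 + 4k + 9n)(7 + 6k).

(6 − 4n + 8k)(−2 + 4k + 9n)(7 + 6k)
= (−12 + 24k + 54n + 8n − 16kn − 36n^2 − 16k + 32k^2 + 72kn)(7 + 6k)    [distributive law]
= (−12 + 8k + 62n + 56kn − 36n^2 + 32k^2)(7 + 6k)    [combine like terms]
= −84 − 72k + 56k + 48k^2 + 434n + 372kn + 392kn + 336k^2n − 252n^2 − 216kn^2 + 224k^2 + 192k^3    [distributive law]
= −84 − 16k + 272k^2 + 434n + 764kn + 336k^2n − 252n^2 − 216kn^2 + 192k^3    [combine like terms]

−84 − 16k + 272k^2 + 434n + 764kn + 336k^2n − 252n^2 − 216kn^2 + 192k^3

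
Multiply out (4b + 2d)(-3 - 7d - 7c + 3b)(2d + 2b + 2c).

(4b + 2d)(-3 - 7d - 7c + 3b)(2d + 2b + 2c)
= (-12b - 28bd - 28bc + 12b² - 6d - 14d² - 14cd + 6bd)(2d + 2b + 2c)    [distributive law]
= (-12b - 22bd - 28bc + 12b² - 6d - 14d² - 14cd)(2d + 2b + 2c)    [combine like terms]
= -24bd - 24b² - 24bc - 44bd² - 44b²d - 44bcd - 56bcd - 56b²c - 56bc² + 24b²d + 24b³ + 24b²c - 12d² - 12bd - 12cd - 28d³ - 28bd² - 28cd² - 28cd² - 28bcd - 28c²d    [distributive law]
= -36bd - 24b² - 24bc - 72bd² - 20b²d - 128bcd - 32b²c - 56bc² + 24b³ - 12d² - 12cd - 28d³ - 56cd² - 28c²d    [combine like terms]

-36bd - 24b² - 24bc - 72bd² - 20b²d - 128bcd - 32b²c - 56bc² + 24b³ - 12d² - 12cd - 28d³ - 56cd² - 28c²d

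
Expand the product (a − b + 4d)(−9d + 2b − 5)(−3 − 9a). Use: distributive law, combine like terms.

(a − b + 4d)(−9d + 2b − 5)(−3 − 9a)
= (−9ad + 2ab − 5a + 9bd − 2b^2 + 5b − 36d^2 + 8bd − 20d)(−3 − 9a)    [distributive law]
= (−9ad + 2ab − 5a + 17bd − 2b^2 + 5b − 36d^2 − 20d)(−3 − 9a)    [combine like terms]
= 27ad + 81a^2d − 6ab − 18a^2b + 15a + 45a^2 − 51bd − 153abd + 6b^2 + 18ab^2 − 15b − 45ab + 108d^2 + 324ad^2 + 60d + 180ad    [distributive law]
= 207ad + 81a^2d − 51ab − 18a^2b + 15a + 45a^2 − 51bd − 153abd + 6b^2 + 18ab^2 − 15b + 108d^2 + 324ad^2 + 60d    [combine like terms]

207ad + 81a^2d − 51ab − 18a^2b + 15a + 45a^2 − 51bd − 153abd + 6b^2 + 18ab^2 − 15b + 108d^2 + 324ad^2 + 60d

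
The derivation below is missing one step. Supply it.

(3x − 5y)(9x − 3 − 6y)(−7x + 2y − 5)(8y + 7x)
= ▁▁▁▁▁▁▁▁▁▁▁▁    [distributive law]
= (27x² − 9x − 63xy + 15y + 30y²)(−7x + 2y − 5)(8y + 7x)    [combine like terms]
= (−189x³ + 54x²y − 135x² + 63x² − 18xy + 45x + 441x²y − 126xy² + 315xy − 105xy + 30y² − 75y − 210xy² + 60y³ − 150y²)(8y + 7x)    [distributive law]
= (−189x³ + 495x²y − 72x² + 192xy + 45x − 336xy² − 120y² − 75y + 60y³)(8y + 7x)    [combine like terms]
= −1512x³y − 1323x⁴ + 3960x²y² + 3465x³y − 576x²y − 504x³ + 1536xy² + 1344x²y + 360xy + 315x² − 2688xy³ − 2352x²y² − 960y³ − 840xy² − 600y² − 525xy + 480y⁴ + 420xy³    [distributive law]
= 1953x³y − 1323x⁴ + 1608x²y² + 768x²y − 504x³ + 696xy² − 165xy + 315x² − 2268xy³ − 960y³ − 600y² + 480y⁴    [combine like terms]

By distributive law:

(27x² − 9x − 18xy − 45xy + 15y + 30y²)(−7x + 2y − 5)(8y + 7x)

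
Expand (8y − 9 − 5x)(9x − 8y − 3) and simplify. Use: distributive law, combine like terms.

(8y − 9 − 5x)(9x − 8y − 3)
= 72xy − 64y^2 − 24y − 81x + 72y + 27 − 45x^2 + 40xy + 15x    [distributive law]
= 112xy − 64y^2 + 48y − 66x + 27 − 45x^2    [combine like terms]

112xy − 64y^2 + 48y − 66x + 27 − 45x^2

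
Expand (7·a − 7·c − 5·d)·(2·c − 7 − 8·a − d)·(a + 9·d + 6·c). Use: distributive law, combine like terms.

−266·a^2·c + 825·a·c·d + 406·a·c^2 − 49·a^2 − 406·a·d − 245·a·c − 56·a^3 − 471·a^2·d + 302·a·d^2 − 144·c^2·d − 84·c^3 + 651·c·d + 294·c^2 + 3·c·d^2 + 315·d^2 + 45·d^3

(7·a − 7·c − 5·d)·(2·c − 7 − 8·a − d)·(a + 9·d + 6·c)
= (14·a·c − 49·a − 56·a^2 − 7·a·d − 14·c^2 + 49·c + 56·a·c + 7·c·d − 10·c·d + 35·d + 40·a·d + 5·d^2)·(a + 9·d + 6·c)    [distributive law]
= (70·a·c − 49·a − 56·a^2 + 33·a·d − 14·c^2 + 49·c − 3·c·d + 35·d + 5·d^2)·(a + 9·d + 6·c)    [combine like terms]
= 70·a^2·c + 630·a·c·d + 420·a·c^2 − 49·a^2 − 441·a·d − 294·a·c − 56·a^3 − 504·a^2·d − 336·a^2·c + 33·a^2·d + 297·a·d^2 + 198·a·c·d − 14·a·c^2 − 126·c^2·d − 84·c^3 + 49·a·c + 441·c·d + 294·c^2 − 3·a·c·d − 27·c·d^2 − 18·c^2·d + 35·a·d + 315·d^2 + 210·c·d + 5·a·d^2 + 45·d^3 + 30·c·d^2    [distributive law]
= −266·a^2·c + 825·a·c·d + 406·a·c^2 − 49·a^2 − 406·a·d − 245·a·c − 56·a^3 − 471·a^2·d + 302·a·d^2 − 144·c^2·d − 84·c^3 + 651·c·d + 294·c^2 + 3·c·d^2 + 315·d^2 + 45·d^3    [combine like terms]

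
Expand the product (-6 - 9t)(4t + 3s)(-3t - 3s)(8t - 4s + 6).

1224t^3 + 1854st^2 + 432t^2 + 414s^2t + 756st - 216s^3 + 324s^2 + 864t^4 + 1080st^3 - 108s^2t^2 - 324s^3t

(-6 - 9t)(4t + 3s)(-3t - 3s)(8t - 4s + 6)
= (-24t - 18s - 36t^2 - 27st)(-3t - 3s)(8t - 4s + 6)    [distributive law]
= (72t^2 + 72st + 54st + 54s^2 + 108t^3 + 108st^2 + 81st^2 + 81s^2t)(8t - 4s + 6)    [distributive law]
= (72t^2 + 126st + 54s^2 + 108t^3 + 189st^2 + 81s^2t)(8t - 4s + 6)    [combine like terms]
= 576t^3 - 288st^2 + 432t^2 + 1008st^2 - 504s^2t + 756st + 432s^2t - 216s^3 + 324s^2 + 864t^4 - 432st^3 + 648t^3 + 1512st^3 - 756s^2t^2 + 1134st^2 + 648s^2t^2 - 324s^3t + 486s^2t    [distributive law]
= 1224t^3 + 1854st^2 + 432t^2 + 414s^2t + 756st - 216s^3 + 324s^2 + 864t^4 + 1080st^3 - 108s^2t^2 - 324s^3t    [combine like terms]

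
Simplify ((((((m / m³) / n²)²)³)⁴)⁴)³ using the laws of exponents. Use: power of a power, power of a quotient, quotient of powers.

m⁻⁵⁷⁶n⁻⁵⁷⁶

((((((m / m³) / n²)²)³)⁴)⁴)³
= (((((m / m³) / n²)²)³)⁴)¹²    [power of a power]
= ((((m / m³) / n²)²)³)⁴⁸    [power of a power]
= (((m / m³) / n²)²)¹⁴⁴    [power of a power]
= ((m / m³) / n²)²⁸⁸    [power of a power]
= ((m / m³)²⁸⁸) / ((n²)²⁸⁸)    [power of a quotient]
= ((m²⁸⁸) / ((m³)²⁸⁸)) / ((n²)²⁸⁸)    [power of a quotient]
= (m²⁸⁸ / m⁸⁶⁴) / ((n²)²⁸⁸)    [power of a power]
= m⁻⁵⁷⁶ / ((n²)²⁸⁸)    [quotient of powers]
= m⁻⁵⁷⁶ / n⁵⁷⁶    [power of a power]
= m⁻⁵⁷⁶n⁻⁵⁷⁶    [quotient of powers]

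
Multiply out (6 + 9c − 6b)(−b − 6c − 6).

30b − 90c − 36 + 27bc − 54c^2 + 6b^2

(6 + 9c − 6b)(−b − 6c − 6)
= −6b − 36c − 36 − 9bc − 54c^2 − 54c + 6b^2 + 36bc + 36b    [distributive law]
= 30b − 90c − 36 + 27bc − 54c^2 + 6b^2    [combine like terms]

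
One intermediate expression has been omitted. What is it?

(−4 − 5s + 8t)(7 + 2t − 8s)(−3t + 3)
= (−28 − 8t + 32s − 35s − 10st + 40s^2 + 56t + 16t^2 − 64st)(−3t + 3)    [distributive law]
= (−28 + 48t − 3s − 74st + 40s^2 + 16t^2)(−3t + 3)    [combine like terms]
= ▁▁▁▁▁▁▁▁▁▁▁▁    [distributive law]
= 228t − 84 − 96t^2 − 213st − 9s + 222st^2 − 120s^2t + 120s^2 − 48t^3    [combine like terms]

By distributive law:

84t − 84 − 144t^2 + 144t + 9st − 9s + 222st^2 − 222st − 120s^2t + 120s^2 − 48t^3 + 48t^2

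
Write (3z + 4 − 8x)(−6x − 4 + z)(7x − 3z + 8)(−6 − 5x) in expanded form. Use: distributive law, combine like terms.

3396x^2z + 1630x^3z − 834xz^2 − 495x^2z^2 + 1808xz − 288z^2 + 96z + 54z^3 + 45xz^3 − 2400x^2 − 4216x^3 + 928x + 768 − 1680x^4

(3z + 4 − 8x)(−6x − 4 + z)(7x − 3z + 8)(−6 − 5x)
= (−18xz − 12z + 3z^2 − 24x − 16 + 4z + 48x^2 + 32x − 8xz)(7x − 3z + 8)(−6 − 5x)    [distributive law]
= (−26xz − 8z + 3z^2 + 8x − 16 + 48x^2)(7x − 3z + 8)(−6 − 5x)    [combine like terms]
= (−182x^2z + 78xz^2 − 208xz − 56xz + 24z^2 − 64z + 21xz^2 − 9z^3 + 24z^2 + 56x^2 − 24xz + 64x − 112x + 48z − 128 + 336x^3 − 144x^2z + 384x^2)(−6 − 5x)    [distributive law]
= (−326x^2z + 99xz^2 − 288xz + 48z^2 − 16z − 9z^3 + 440x^2 − 48x − 128 + 336x^3)(−6 − 5x)    [combine like terms]
= 1956x^2z + 1630x^3z − 594xz^2 − 495x^2z^2 + 1728xz + 1440x^2z − 288z^2 − 240xz^2 + 96z + 80xz + 54z^3 + 45xz^3 − 2640x^2 − 2200x^3 + 288x + 240x^2 + 768 + 640x − 2016x^3 − 1680x^4    [distributive law]
= 3396x^2z + 1630x^3z − 834xz^2 − 495x^2z^2 + 1808xz − 288z^2 + 96z + 54z^3 + 45xz^3 − 2400x^2 − 4216x^3 + 928x + 768 − 1680x^4    [combine like terms]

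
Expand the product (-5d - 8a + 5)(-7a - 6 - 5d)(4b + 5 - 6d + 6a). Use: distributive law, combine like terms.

300abd + 327ad - 300ad^2 + 114a^2d + 20bd + 205d + 95d^2 + 100bd^2 - 150d^3 + 224a^2b + 358a^2 + 336a^3 + 52ab - 115a - 120b - 150

(-5d - 8a + 5)(-7a - 6 - 5d)(4b + 5 - 6d + 6a)
= (35ad + 30d + 25d^2 + 56a^2 + 48a + 40ad - 35a - 30 - 25d)(4b + 5 - 6d + 6a)    [distributive law]
= (75ad + 5d + 25d^2 + 56a^2 + 13a - 30)(4b + 5 - 6d + 6a)    [combine like terms]
= 300abd + 375ad - 450ad^2 + 450a^2d + 20bd + 25d - 30d^2 + 30ad + 100bd^2 + 125d^2 - 150d^3 + 150ad^2 + 224a^2b + 280a^2 - 336a^2d + 336a^3 + 52ab + 65a - 78ad + 78a^2 - 120b - 150 + 180d - 180a    [distributive law]
= 300abd + 327ad - 300ad^2 + 114a^2d + 20bd + 205d + 95d^2 + 100bd^2 - 150d^3 + 224a^2b + 358a^2 + 336a^3 + 52ab - 115a - 120b - 150    [combine like terms]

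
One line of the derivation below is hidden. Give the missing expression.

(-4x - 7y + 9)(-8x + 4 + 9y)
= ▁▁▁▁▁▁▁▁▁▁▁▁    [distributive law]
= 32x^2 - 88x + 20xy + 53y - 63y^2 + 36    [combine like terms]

Applying distributive law to the line above:

32x^2 - 16x - 36xy + 56xy - 28y - 63y^2 - 72x + 36 + 81y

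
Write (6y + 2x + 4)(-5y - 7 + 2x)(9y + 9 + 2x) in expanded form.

(6y + 2x + 4)(-5y - 7 + 2x)(9y + 9 + 2x)
= (-30y^2 - 42y + 12xy - 10xy - 14x + 4x^2 - 20y - 28 + 8x)(9y + 9 + 2x)    [distributive law]
= (-30y^2 - 62y + 2xy - 6x + 4x^2 - 28)(9y + 9 + 2x)    [combine like terms]
= -270y^3 - 270y^2 - 60xy^2 - 558y^2 - 558y - 124xy + 18xy^2 + 18xy + 4x^2y - 54xy - 54x - 12x^2 + 36x^2y + 36x^2 + 8x^3 - 252y - 252 - 56x    [distributive law]
= -270y^3 - 828y^2 - 42xy^2 - 810y - 160xy + 40x^2y - 110x + 24x^2 + 8x^3 - 252    [combine like terms]

-270y^3 - 828y^2 - 42xy^2 - 810y - 160xy + 40x^2y - 110x + 24x^2 + 8x^3 - 252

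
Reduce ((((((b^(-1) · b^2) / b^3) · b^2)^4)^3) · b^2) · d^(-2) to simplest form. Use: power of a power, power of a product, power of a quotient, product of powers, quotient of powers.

((((((b^(-1) · b^2) / b^3) · b^2)^4)^3) · b^2) · d^(-2)
= (((((b^(-1) · b^2) / b^3) · b^2)^12) · b^2) · d^(-2)    [power of a power]
= (((((b^(-1) · b^2) / b^3)^12) · ((b^2)^12)) · b^2) · d^(-2)    [power of a product]
= (((((b^(-1) · b^2)^12) / ((b^3)^12)) · ((b^2)^12)) · b^2) · d^(-2)    [power of a quotient]
= ((((((b^(-1))^12) · ((b^2)^12)) / ((b^3)^12)) · ((b^2)^12)) · b^2) · d^(-2)    [power of a product]
= ((((b^(-12) · ((b^2)^12)) / ((b^3)^12)) · ((b^2)^12)) · b^2) · d^(-2)    [power of a power]
= ((((b^(-12) · b^24) / ((b^3)^12)) · ((b^2)^12)) · b^2) · d^(-2)    [power of a power]
= (((b^12 / ((b^3)^12)) · ((b^2)^12)) · b^2) · d^(-2)    [product of powers]
= (((b^12 / b^36) · ((b^2)^12)) · b^2) · d^(-2)    [power of a power]
= ((b^(-24) · ((b^2)^12)) · b^2) · d^(-2)    [quotient of powers]
= ((b^(-24) · b^24) · b^2) · d^(-2)    [power of a power]
= (b^0 · b^2) · d^(-2)    [product of powers]
= b^2 · d^(-2)    [product of powers]
= b^2d^(-2)    [rearrange]

b^2d^(-2)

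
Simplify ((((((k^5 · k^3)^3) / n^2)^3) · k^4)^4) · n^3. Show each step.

((((((k^5 · k^3)^3) / n^2)^3) · k^4)^4) · n^3
= ((((((k^5 · k^3)^3) / n^2)^3)^4) · ((k^4)^4)) · n^3    [power of a product]
= (((((k^5 · k^3)^3) / n^2)^12) · ((k^4)^4)) · n^3    [power of a power]
= (((((k^5 · k^3)^3)^12) / ((n^2)^12)) · ((k^4)^4)) · n^3    [power of a quotient]
= ((((k^5 · k^3)^36) / ((n^2)^12)) · ((k^4)^4)) · n^3    [power of a power]
= (((((k^5)^36) · ((k^3)^36)) / ((n^2)^12)) · ((k^4)^4)) · n^3    [power of a product]
= (((k^180 · ((k^3)^36)) / ((n^2)^12)) · ((k^4)^4)) · n^3    [power of a power]
= (((k^180 · k^108) / ((n^2)^12)) · ((k^4)^4)) · n^3    [power of a power]
= ((k^288 / ((n^2)^12)) · ((k^4)^4)) · n^3    [product of powers]
= ((k^288 / n^24) · ((k^4)^4)) · n^3    [power of a power]
= ((k^288 / n^24) · k^16) · n^3    [power of a power]
= k^304·n^(-21)    [quotient of powers; product of powers]

k^304·n^(-21)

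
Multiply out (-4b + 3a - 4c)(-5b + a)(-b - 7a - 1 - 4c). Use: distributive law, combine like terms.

(-4b + 3a - 4c)(-5b + a)(-b - 7a - 1 - 4c)
= (20b² - 4ab - 15ab + 3a² + 20bc - 4ac)(-b - 7a - 1 - 4c)    [distributive law]
= (20b² - 19ab + 3a² + 20bc - 4ac)(-b - 7a - 1 - 4c)    [combine like terms]
= -20b³ - 140ab² - 20b² - 80b²c + 19ab² + 133a²b + 19ab + 76abc - 3a²b - 21a³ - 3a² - 12a²c - 20b²c - 140abc - 20bc - 80bc² + 4abc + 28a²c + 4ac + 16ac²    [distributive law]
= -20b³ - 121ab² - 20b² - 100b²c + 130a²b + 19ab - 60abc - 21a³ - 3a² + 16a²c - 20bc - 80bc² + 4ac + 16ac²    [combine like terms]

-20b³ - 121ab² - 20b² - 100b²c + 130a²b + 19ab - 60abc - 21a³ - 3a² + 16a²c - 20bc - 80bc² + 4ac + 16ac²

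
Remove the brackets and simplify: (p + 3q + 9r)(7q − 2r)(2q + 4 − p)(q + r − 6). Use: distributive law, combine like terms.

−7pq^3 − 68pq^2r + 70pq^2 + 386pqr − 168pq − 7p^2q^2 − 5p^2qr + 42p^2q − 43pqr^2 − 116pr^2 + 48pr + 2p^2r^2 − 12p^2r + 42q^4 + 156q^3r − 168q^3 − 372q^2r − 504q^2 + 78q^2r^2 + 372qr^2 − 1368qr − 36qr^3 − 72r^3 + 432r^2 + 18pr^3

(p + 3q + 9r)(7q − 2r)(2q + 4 − p)(q + r − 6)
= (7pq − 2pr + 21q^2 − 6qr + 63qr − 18r^2)(2q + 4 − p)(q + r − 6)    [distributive law]
= (7pq − 2pr + 21q^2 + 57qr − 18r^2)(2q + 4 − p)(q + r − 6)    [combine like terms]
= (14pq^2 + 28pq − 7p^2q − 4pqr − 8pr + 2p^2r + 42q^3 + 84q^2 − 21pq^2 + 114q^2r + 228qr − 57pqr − 36qr^2 − 72r^2 + 18pr^2)(q + r − 6)    [distributive law]
= (−7pq^2 + 28pq − 7p^2q − 61pqr − 8pr + 2p^2r + 42q^3 + 84q^2 + 114q^2r + 228qr − 36qr^2 − 72r^2 + 18pr^2)(q + r − 6)    [combine like terms]
= −7pq^3 − 7pq^2r + 42pq^2 + 28pq^2 + 28pqr − 168pq − 7p^2q^2 − 7p^2qr + 42p^2q − 61pq^2r − 61pqr^2 + 366pqr − 8pqr − 8pr^2 + 48pr + 2p^2qr + 2p^2r^2 − 12p^2r + 42q^4 + 42q^3r − 252q^3 + 84q^3 + 84q^2r − 504q^2 + 114q^3r + 114q^2r^2 − 684q^2r + 228q^2r + 228qr^2 − 1368qr − 36q^2r^2 − 36qr^3 + 216qr^2 − 72qr^2 − 72r^3 + 432r^2 + 18pqr^2 + 18pr^3 − 108pr^2    [distributive law]
= −7pq^3 − 68pq^2r + 70pq^2 + 386pqr − 168pq − 7p^2q^2 − 5p^2qr + 42p^2q − 43pqr^2 − 116pr^2 + 48pr + 2p^2r^2 − 12p^2r + 42q^4 + 156q^3r − 168q^3 − 372q^2r − 504q^2 + 78q^2r^2 + 372qr^2 − 1368qr − 36qr^3 − 72r^3 + 432r^2 + 18pr^3    [combine like terms]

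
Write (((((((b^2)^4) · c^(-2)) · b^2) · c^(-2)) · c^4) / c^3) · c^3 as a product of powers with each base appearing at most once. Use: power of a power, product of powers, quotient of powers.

(((((((b^2)^4) · c^(-2)) · b^2) · c^(-2)) · c^4) / c^3) · c^3
= (((((b^8 · c^(-2)) · b^2) · c^(-2)) · c^4) / c^3) · c^3    [power of a power]
= b^10    [quotient of powers; product of powers]

b^10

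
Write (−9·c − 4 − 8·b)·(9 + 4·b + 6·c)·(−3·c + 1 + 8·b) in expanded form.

261·c^2 + 3·c − 660·b·c − 180·b·c^2 − 576·b^2·c + 162·c^3 − 36 − 376·b − 736·b^2 − 256·b^3

(−9·c − 4 − 8·b)·(9 + 4·b + 6·c)·(−3·c + 1 + 8·b)
= (−81·c − 36·b·c − 54·c^2 − 36 − 16·b − 24·c − 72·b − 32·b^2 − 48·b·c)·(−3·c + 1 + 8·b)    [distributive law]
= (−105·c − 84·b·c − 54·c^2 − 36 − 88·b − 32·b^2)·(−3·c + 1 + 8·b)    [combine like terms]
= 315·c^2 − 105·c − 840·b·c + 252·b·c^2 − 84·b·c − 672·b^2·c + 162·c^3 − 54·c^2 − 432·b·c^2 + 108·c − 36 − 288·b + 264·b·c − 88·b − 704·b^2 + 96·b^2·c − 32·b^2 − 256·b^3    [distributive law]
= 261·c^2 + 3·c − 660·b·c − 180·b·c^2 − 576·b^2·c + 162·c^3 − 36 − 376·b − 736·b^2 − 256·b^3    [combine like terms]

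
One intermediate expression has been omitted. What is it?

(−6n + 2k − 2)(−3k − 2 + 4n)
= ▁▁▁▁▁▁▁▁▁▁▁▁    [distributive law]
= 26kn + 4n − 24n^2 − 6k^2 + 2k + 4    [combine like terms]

Applying distributive law to the line above:

18kn + 12n − 24n^2 − 6k^2 − 4k + 8kn + 6k + 4 − 8n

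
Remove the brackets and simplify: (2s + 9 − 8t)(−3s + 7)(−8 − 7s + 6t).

139s² + 42s³ − 204s²t − 337s + 122st − 504 + 826t + 144st² − 336t²

(2s + 9 − 8t)(−3s + 7)(−8 − 7s + 6t)
= (−6s² + 14s − 27s + 63 + 24st − 56t)(−8 − 7s + 6t)    [distributive law]
= (−6s² − 13s + 63 + 24st − 56t)(−8 − 7s + 6t)    [combine like terms]
= 48s² + 42s³ − 36s²t + 104s + 91s² − 78st − 504 − 441s + 378t − 192st − 168s²t + 144st² + 448t + 392st − 336t²    [distributive law]
= 139s² + 42s³ − 204s²t − 337s + 122st − 504 + 826t + 144st² − 336t²    [combine like terms]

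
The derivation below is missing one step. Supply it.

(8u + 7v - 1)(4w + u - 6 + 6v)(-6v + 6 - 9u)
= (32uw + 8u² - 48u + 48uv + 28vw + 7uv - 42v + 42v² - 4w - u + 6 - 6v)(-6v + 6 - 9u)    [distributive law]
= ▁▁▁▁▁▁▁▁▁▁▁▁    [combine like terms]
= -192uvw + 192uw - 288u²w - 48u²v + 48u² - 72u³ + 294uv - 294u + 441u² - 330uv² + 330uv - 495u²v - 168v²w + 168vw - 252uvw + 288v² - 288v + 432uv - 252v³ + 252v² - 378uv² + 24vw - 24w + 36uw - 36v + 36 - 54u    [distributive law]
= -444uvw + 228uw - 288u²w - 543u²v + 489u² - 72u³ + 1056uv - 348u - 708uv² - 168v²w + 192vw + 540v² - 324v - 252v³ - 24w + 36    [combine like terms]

Applying combine like terms to the line above:

(32uw + 8u² - 49u + 55uv + 28vw - 48v + 42v² - 4w + 6)(-6v + 6 - 9u)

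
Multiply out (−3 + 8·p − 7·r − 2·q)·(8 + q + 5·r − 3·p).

−24 − 19·q − 71·r + 73·p + 14·p·q + 61·p·r − 24·p² − 17·q·r − 35·r² − 2·q²

(−3 + 8·p − 7·r − 2·q)·(8 + q + 5·r − 3·p)
= −24 − 3·q − 15·r + 9·p + 64·p + 8·p·q + 40·p·r − 24·p² − 56·r − 7·q·r − 35·r² + 21·p·r − 16·q − 2·q² − 10·q·r + 6·p·q    [distributive law]
= −24 − 19·q − 71·r + 73·p + 14·p·q + 61·p·r − 24·p² − 17·q·r − 35·r² − 2·q²    [combine like terms]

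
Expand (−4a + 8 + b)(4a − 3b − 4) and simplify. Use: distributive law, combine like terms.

(−4a + 8 + b)(4a − 3b − 4)
= −16a^2 + 12ab + 16a + 32a − 24b − 32 + 4ab − 3b^2 − 4b    [distributive law]
= −16a^2 + 16ab + 48a − 28b − 32 − 3b^2    [combine like terms]

−16a^2 + 16ab + 48a − 28b − 32 − 3b^2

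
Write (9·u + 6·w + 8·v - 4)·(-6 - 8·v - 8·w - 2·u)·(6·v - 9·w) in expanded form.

-276·u·v + 414·u·w - 528·u·v^2 + 288·u·v·w + 756·u·w^2 - 108·u^2·v + 162·u^2·w + 120·v·w + 36·w^2 - 96·v^2·w + 720·v·w^2 + 432·w^3 - 96·v^2 - 384·v^3 + 144·v - 216·w

(9·u + 6·w + 8·v - 4)·(-6 - 8·v - 8·w - 2·u)·(6·v - 9·w)
= (-54·u - 72·u·v - 72·u·w - 18·u^2 - 36·w - 48·v·w - 48·w^2 - 12·u·w - 48·v - 64·v^2 - 64·v·w - 16·u·v + 24 + 32·v + 32·w + 8·u)·(6·v - 9·w)    [distributive law]
= (-46·u - 88·u·v - 84·u·w - 18·u^2 - 4·w - 112·v·w - 48·w^2 - 16·v - 64·v^2 + 24)·(6·v - 9·w)    [combine like terms]
= -276·u·v + 414·u·w - 528·u·v^2 + 792·u·v·w - 504·u·v·w + 756·u·w^2 - 108·u^2·v + 162·u^2·w - 24·v·w + 36·w^2 - 672·v^2·w + 1008·v·w^2 - 288·v·w^2 + 432·w^3 - 96·v^2 + 144·v·w - 384·v^3 + 576·v^2·w + 144·v - 216·w    [distributive law]
= -276·u·v + 414·u·w - 528·u·v^2 + 288·u·v·w + 756·u·w^2 - 108·u^2·v + 162·u^2·w + 120·v·w + 36·w^2 - 96·v^2·w + 720·v·w^2 + 432·w^3 - 96·v^2 - 384·v^3 + 144·v - 216·w    [combine like terms]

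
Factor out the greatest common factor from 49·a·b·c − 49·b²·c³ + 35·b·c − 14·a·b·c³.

7·b·c(7·a − 7·b·c² + 5 − 2·a·c²)

49·a·b·c − 49·b²·c³ + 35·b·c − 14·a·b·c³
= 7(7·a·b·c − 7·b²·c³ + 5·b·c − 2·a·b·c³)    [factor out 7]
= 7·b·c(7·a − 7·b·c² + 5 − 2·a·c²)    [factor out b·c]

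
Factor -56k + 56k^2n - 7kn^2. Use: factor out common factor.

-56k + 56k^2n - 7kn^2
= 7(-8k + 8k^2n - kn^2)    [factor out 7]
= 7k(-8 + 8kn - n^2)    [factor out k]

7k(-8 + 8kn - n^2)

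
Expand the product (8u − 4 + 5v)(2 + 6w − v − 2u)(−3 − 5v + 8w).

−72u − 66uv + 48uw − 384uvw + 384uw² + 90uv² + 48u² + 80u²v − 128u²w + 24 − 2v + 8w + 142vw − 192w² − 55v² − 190v²w + 240vw² + 25v³

(8u − 4 + 5v)(2 + 6w − v − 2u)(−3 − 5v + 8w)
= (16u + 48uw − 8uv − 16u² − 8 − 24w + 4v + 8u + 10v + 30vw − 5v² − 10uv)(−3 − 5v + 8w)    [distributive law]
= (24u + 48uw − 18uv − 16u² − 8 − 24w + 14v + 30vw − 5v²)(−3 − 5v + 8w)    [combine like terms]
= −72u − 120uv + 192uw − 144uw − 240uvw + 384uw² + 54uv + 90uv² − 144uvw + 48u² + 80u²v − 128u²w + 24 + 40v − 64w + 72w + 120vw − 192w² − 42v − 70v² + 112vw − 90vw − 150v²w + 240vw² + 15v² + 25v³ − 40v²w    [distributive law]
= −72u − 66uv + 48uw − 384uvw + 384uw² + 90uv² + 48u² + 80u²v − 128u²w + 24 − 2v + 8w + 142vw − 192w² − 55v² − 190v²w + 240vw² + 25v³    [combine like terms]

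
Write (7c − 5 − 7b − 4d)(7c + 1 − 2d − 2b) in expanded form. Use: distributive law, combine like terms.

(7c − 5 − 7b − 4d)(7c + 1 − 2d − 2b)
= 49c² + 7c − 14cd − 14bc − 35c − 5 + 10d + 10b − 49bc − 7b + 14bd + 14b² − 28cd − 4d + 8d² + 8bd    [distributive law]
= 49c² − 28c − 42cd − 63bc − 5 + 6d + 3b + 22bd + 14b² + 8d²    [combine like terms]

49c² − 28c − 42cd − 63bc − 5 + 6d + 3b + 22bd + 14b² + 8d²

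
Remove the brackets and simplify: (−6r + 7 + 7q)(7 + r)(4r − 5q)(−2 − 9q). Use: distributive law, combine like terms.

(−6r + 7 + 7q)(7 + r)(4r − 5q)(−2 − 9q)
= (−42r − 6r^2 + 49 + 7r + 49q + 7qr)(4r − 5q)(−2 − 9q)    [distributive law]
= (−35r − 6r^2 + 49 + 49q + 7qr)(4r − 5q)(−2 − 9q)    [combine like terms]
= (−140r^2 + 175qr − 24r^3 + 30qr^2 + 196r − 245q + 196qr − 245q^2 + 28qr^2 − 35q^2r)(−2 − 9q)    [distributive law]
= (−140r^2 + 371qr − 24r^3 + 58qr^2 + 196r − 245q − 245q^2 − 35q^2r)(−2 − 9q)    [combine like terms]
= 280r^2 + 1260qr^2 − 742qr − 3339q^2r + 48r^3 + 216qr^3 − 116qr^2 − 522q^2r^2 − 392r − 1764qr + 490q + 2205q^2 + 490q^2 + 2205q^3 + 70q^2r + 315q^3r    [distributive law]
= 280r^2 + 1144qr^2 − 2506qr − 3269q^2r + 48r^3 + 216qr^3 − 522q^2r^2 − 392r + 490q + 2695q^2 + 2205q^3 + 315q^3r    [combine like terms]

280r^2 + 1144qr^2 − 2506qr − 3269q^2r + 48r^3 + 216qr^3 − 522q^2r^2 − 392r + 490q + 2695q^2 + 2205q^3 + 315q^3r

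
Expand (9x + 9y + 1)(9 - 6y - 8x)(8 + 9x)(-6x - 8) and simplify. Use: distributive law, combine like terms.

(9x + 9y + 1)(9 - 6y - 8x)(8 + 9x)(-6x - 8)
= (81x - 54xy - 72x² + 81y - 54y² - 72xy + 9 - 6y - 8x)(8 + 9x)(-6x - 8)    [distributive law]
= (73x - 126xy - 72x² + 75y - 54y² + 9)(8 + 9x)(-6x - 8)    [combine like terms]
= (584x + 657x² - 1008xy - 1134x²y - 576x² - 648x³ + 600y + 675xy - 432y² - 486xy² + 72 + 81x)(-6x - 8)    [distributive law]
= (665x + 81x² - 333xy - 1134x²y - 648x³ + 600y - 432y² - 486xy² + 72)(-6x - 8)    [combine like terms]
= -3990x² - 5320x - 486x³ - 648x² + 1998x²y + 2664xy + 6804x³y + 9072x²y + 3888x⁴ + 5184x³ - 3600xy - 4800y + 2592xy² + 3456y² + 2916x²y² + 3888xy² - 432x - 576    [distributive law]
= -4638x² - 5752x + 4698x³ + 11070x²y - 936xy + 6804x³y + 3888x⁴ - 4800y + 6480xy² + 3456y² + 2916x²y² - 576    [combine like terms]

-4638x² - 5752x + 4698x³ + 11070x²y - 936xy + 6804x³y + 3888x⁴ - 4800y + 6480xy² + 3456y² + 2916x²y² - 576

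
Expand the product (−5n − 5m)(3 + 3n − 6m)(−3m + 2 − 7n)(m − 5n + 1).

−600m^2n − 885mn^2 + 300mn + 225n^2 − 30n − 270n^3 + 1215m^2n^2 + 405mn^3 − 525n^4 + 195m^3n + 15m^3 + 75m^2 − 30m − 90m^4

(−5n − 5m)(3 + 3n − 6m)(−3m + 2 − 7n)(m − 5n + 1)
= (−15n − 15n^2 + 30mn − 15m − 15mn + 30m^2)(−3m + 2 − 7n)(m − 5n + 1)    [distributive law]
= (−15n − 15n^2 + 15mn − 15m + 30m^2)(−3m + 2 − 7n)(m − 5n + 1)    [combine like terms]
= (45mn − 30n + 105n^2 + 45mn^2 − 30n^2 + 105n^3 − 45m^2n + 30mn − 105mn^2 + 45m^2 − 30m + 105mn − 90m^3 + 60m^2 − 210m^2n)(m − 5n + 1)    [distributive law]
= (180mn − 30n + 75n^2 − 60mn^2 + 105n^3 − 255m^2n + 105m^2 − 30m − 90m^3)(m − 5n + 1)    [combine like terms]
= 180m^2n − 900mn^2 + 180mn − 30mn + 150n^2 − 30n + 75mn^2 − 375n^3 + 75n^2 − 60m^2n^2 + 300mn^3 − 60mn^2 + 105mn^3 − 525n^4 + 105n^3 − 255m^3n + 1275m^2n^2 − 255m^2n + 105m^3 − 525m^2n + 105m^2 − 30m^2 + 150mn − 30m − 90m^4 + 450m^3n − 90m^3    [distributive law]
= −600m^2n − 885mn^2 + 300mn + 225n^2 − 30n − 270n^3 + 1215m^2n^2 + 405mn^3 − 525n^4 + 195m^3n + 15m^3 + 75m^2 − 30m − 90m^4    [combine like terms]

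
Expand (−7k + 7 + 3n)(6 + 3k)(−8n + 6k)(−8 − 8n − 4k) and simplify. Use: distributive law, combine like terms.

(−7k + 7 + 3n)(6 + 3k)(−8n + 6k)(−8 − 8n − 4k)
= (−42k − 21k² + 42 + 21k + 18n + 9kn)(−8n + 6k)(−8 − 8n − 4k)    [distributive law]
= (−21k − 21k² + 42 + 18n + 9kn)(−8n + 6k)(−8 − 8n − 4k)    [combine like terms]
= (168kn − 126k² + 168k²n − 126k³ − 336n + 252k − 144n² + 108kn − 72kn² + 54k²n)(−8 − 8n − 4k)    [distributive law]
= (276kn − 126k² + 222k²n − 126k³ − 336n + 252k − 144n² − 72kn²)(−8 − 8n − 4k)    [combine like terms]
= −2208kn − 2208kn² − 1104k²n + 1008k² + 1008k²n + 504k³ − 1776k²n − 1776k²n² − 888k³n + 1008k³ + 1008k³n + 504k⁴ + 2688n + 2688n² + 1344kn − 2016k − 2016kn − 1008k² + 1152n² + 1152n³ + 576kn² + 576kn² + 576kn³ + 288k²n²    [distributive law]
= −2880kn − 1056kn² − 1872k²n + 1512k³ − 1488k²n² + 120k³n + 504k⁴ + 2688n + 3840n² − 2016k + 1152n³ + 576kn³    [combine like terms]

−2880kn − 1056kn² − 1872k²n + 1512k³ − 1488k²n² + 120k³n + 504k⁴ + 2688n + 3840n² − 2016k + 1152n³ + 576kn³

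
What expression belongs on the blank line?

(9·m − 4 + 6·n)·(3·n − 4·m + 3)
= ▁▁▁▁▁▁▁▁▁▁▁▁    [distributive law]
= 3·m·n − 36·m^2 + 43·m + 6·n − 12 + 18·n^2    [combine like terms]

After distributive law, the bracketed line is:

27·m·n − 36·m^2 + 27·m − 12·n + 16·m − 12 + 18·n^2 − 24·m·n + 18·n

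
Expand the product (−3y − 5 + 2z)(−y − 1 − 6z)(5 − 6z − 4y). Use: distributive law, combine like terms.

−17y^2 − 82y^2z − 12y^3 + 20y − 80yz − 48yz^2 + 25 + 110z − 228z^2 + 72z^3

(−3y − 5 + 2z)(−y − 1 − 6z)(5 − 6z − 4y)
= (3y^2 + 3y + 18yz + 5y + 5 + 30z − 2yz − 2z − 12z^2)(5 − 6z − 4y)    [distributive law]
= (3y^2 + 8y + 16yz + 5 + 28z − 12z^2)(5 − 6z − 4y)    [combine like terms]
= 15y^2 − 18y^2z − 12y^3 + 40y − 48yz − 32y^2 + 80yz − 96yz^2 − 64y^2z + 25 − 30z − 20y + 140z − 168z^2 − 112yz − 60z^2 + 72z^3 + 48yz^2    [distributive law]
= −17y^2 − 82y^2z − 12y^3 + 20y − 80yz − 48yz^2 + 25 + 110z − 228z^2 + 72z^3    [combine like terms]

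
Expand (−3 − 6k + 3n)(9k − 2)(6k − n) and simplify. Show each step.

(−3 − 6k + 3n)(9k − 2)(6k − n)
= (−27k + 6 − 54k² + 12k + 27kn − 6n)(6k − n)    [distributive law]
= (−15k + 6 − 54k² + 27kn − 6n)(6k − n)    [combine like terms]
= −90k² + 15kn + 36k − 6n − 324k³ + 54k²n + 162k²n − 27kn² − 36kn + 6n²    [distributive law]
= −90k² − 21kn + 36k − 6n − 324k³ + 216k²n − 27kn² + 6n²    [combine like terms]

−90k² − 21kn + 36k − 6n − 324k³ + 216k²n − 27kn² + 6n²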